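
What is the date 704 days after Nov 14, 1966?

+365 (one year) → Nov 14, 1967 (339 left).
Nov has 30 days: +17 → Dec 1, 1967 (322 left).
Dec has 31 days: +31 → Jan 1, 1968 (291 left).
Jan has 31 days: +31 → Feb 1, 1968 (260 left).
Feb has 29 days: +29 → Mar 1, 1968 (231 left).
Mar has 31 days: +31 → Apr 1, 1968 (200 left).
Apr has 30 days: +30 → May 1, 1968 (170 left).
May has 31 days: +31 → Jun 1, 1968 (139 left).
Jun has 30 days: +30 → Jul 1, 1968 (109 left).
Jul has 31 days: +31 → Aug 1, 1968 (78 left).
Aug has 31 days: +31 → Sep 1, 1968 (47 left).
Sep has 30 days: +30 → Oct 1, 1968 (17 left).
+17 → Oct 18, 1968.

October 18, 1968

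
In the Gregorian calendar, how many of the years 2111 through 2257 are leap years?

Multiples of 4 in [2111,2257]: 37.
Of those, multiples of 100: 1 (not leap unless ÷400).
Multiples of 400: 0.
Leap years = 37 − 1 + 0 = 36.

36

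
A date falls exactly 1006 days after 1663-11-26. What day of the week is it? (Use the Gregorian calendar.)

Saturday

Nov 26, 1663 is a Monday.
1006 mod 7 = 5, so 1006 days after a Monday is Monday + 5 = Saturday.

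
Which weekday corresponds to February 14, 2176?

Doomsday rule: the anchor day for the 2100s is Sunday. For year 76: 76÷12 = 6 r 4, and 4÷4 = 1, so 6+4+1 = 11.
Sunday + 11 ≡ Thursday — that's 2176's doomsday.
In February the doomsday date is Feb 29 (2176 is a leap year (divisible by 4)).
Feb 14 is 15 days before Feb 29; 15 mod 7 = 1, so Thursday − 1 = Wednesday.

Wednesday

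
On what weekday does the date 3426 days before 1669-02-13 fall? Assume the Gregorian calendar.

Sunday

First find the weekday of Feb 13, 1669. Doomsday rule: the anchor day for the 1600s is Tuesday. For year 69: 69÷12 = 5 r 9, and 9÷4 = 2, so 5+9+2 = 16.
Tuesday + 16 ≡ Thursday — that's 1669's doomsday.
In February the doomsday date is Feb 28 (1669 is not a leap year).
Feb 13 is 15 days before Feb 28; 15 mod 7 = 1, so Thursday − 1 = Wednesday.
3426 mod 7 = 3, so 3426 days before a Wednesday is Wednesday − 3 = Sunday.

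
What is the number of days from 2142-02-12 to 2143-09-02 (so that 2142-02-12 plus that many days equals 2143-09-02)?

Feb 12, 2142 → Feb 12, 2143: 365 days.
Feb 12, 2143 → Mar 12, 2143: 28 days (February has 28).
Mar 12, 2143 → Apr 12, 2143: 31 days (March has 31).
Apr 12, 2143 → May 12, 2143: 30 days (April has 30).
May 12, 2143 → Jun 12, 2143: 31 days (May has 31).
Jun 12, 2143 → Jul 12, 2143: 30 days (June has 30).
Jul 12, 2143 → Aug 12, 2143: 31 days (July has 31).
Aug 12, 2143 → Sep 2, 2143: 21 days.
Total: 567 days.

567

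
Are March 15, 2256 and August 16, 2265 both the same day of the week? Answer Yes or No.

From Mar 15, 2256 to Aug 16, 2265 is 3441 days.
3441 mod 7 = 4, so they are different weekdays.
(Mar 15, 2256 is a Saturday; Aug 16, 2265 is a Wednesday.)

No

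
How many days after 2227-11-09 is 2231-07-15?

Nov 9, 2227 → Nov 9, 2228: 366 days (Feb 29, 2228 is in that span).
Nov 9, 2228 → Nov 9, 2229: 365 days.
Nov 9, 2229 → Nov 9, 2230: 365 days.
Nov 9, 2230 → Dec 9, 2230: 30 days (November has 30).
Dec 9, 2230 → Jan 9, 2231: 31 days (December has 31).
Jan 9, 2231 → Feb 9, 2231: 31 days (January has 31).
Feb 9, 2231 → Mar 9, 2231: 28 days (February has 28).
Mar 9, 2231 → Apr 9, 2231: 31 days (March has 31).
Apr 9, 2231 → May 9, 2231: 30 days (April has 30).
May 9, 2231 → Jun 9, 2231: 31 days (May has 31).
Jun 9, 2231 → Jul 9, 2231: 30 days (June has 30).
Jul 9, 2231 → Jul 15, 2231: 6 days.
Total: 1344 days.

1344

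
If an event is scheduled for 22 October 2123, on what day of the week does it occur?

Friday

Doomsday rule: the anchor day for the 2100s is Sunday. For year 23: 23÷12 = 1 r 11, and 11÷4 = 2, so 1+11+2 = 14.
Sunday + 14 ≡ Sunday — that's 2123's doomsday.
In October the doomsday date is Oct 10.
Oct 22 is 12 days after Oct 10; 12 mod 7 = 5, so Sunday + 5 = Friday.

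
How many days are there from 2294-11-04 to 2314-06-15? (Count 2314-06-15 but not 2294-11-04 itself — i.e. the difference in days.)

Nov 4, 2294 → Nov 4, 2295: 365 days.
Nov 4, 2295 → Nov 4, 2296: 366 days (Feb 29, 2296 is in that span).
Nov 4, 2296 → Nov 4, 2297: 365 days.
Nov 4, 2297 → Nov 4, 2298: 365 days.
Nov 4, 2298 → Nov 4, 2299: 365 days.
Nov 4, 2299 → Nov 4, 2300: 365 days.
Nov 4, 2300 → Nov 4, 2301: 365 days.
Nov 4, 2301 → Nov 4, 2302: 365 days.
Nov 4, 2302 → Nov 4, 2303: 365 days.
Nov 4, 2303 → Nov 4, 2304: 366 days (Feb 29, 2304 is in that span).
Nov 4, 2304 → Nov 4, 2305: 365 days.
Nov 4, 2305 → Nov 4, 2306: 365 days.
Nov 4, 2306 → Nov 4, 2307: 365 days.
Nov 4, 2307 → Nov 4, 2308: 366 days (Feb 29, 2308 is in that span).
Nov 4, 2308 → Nov 4, 2309: 365 days.
Nov 4, 2309 → Nov 4, 2310: 365 days.
Nov 4, 2310 → Nov 4, 2311: 365 days.
Nov 4, 2311 → Nov 4, 2312: 366 days (Feb 29, 2312 is in that span).
Nov 4, 2312 → Nov 4, 2313: 365 days.
Nov 4, 2313 → Dec 4, 2313: 30 days (November has 30).
Dec 4, 2313 → Jan 4, 2314: 31 days (December has 31).
Jan 4, 2314 → Feb 4, 2314: 31 days (January has 31).
Feb 4, 2314 → Mar 4, 2314: 28 days (February has 28).
Mar 4, 2314 → Apr 4, 2314: 31 days (March has 31).
Apr 4, 2314 → May 4, 2314: 30 days (April has 30).
May 4, 2314 → Jun 4, 2314: 31 days (May has 31).
Jun 4, 2314 → Jun 15, 2314: 11 days.
Total: 7162 days.

7162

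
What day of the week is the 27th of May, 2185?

Doomsday rule: the anchor day for the 2100s is Sunday. For year 85: 85÷12 = 7 r 1, and 1÷4 = 0, so 7+1+0 = 8.
Sunday + 8 ≡ Monday — that's 2185's doomsday.
In May the doomsday date is May 9.
May 27 is 18 days after May 9; 18 mod 7 = 4, so Monday + 4 = Friday.

Friday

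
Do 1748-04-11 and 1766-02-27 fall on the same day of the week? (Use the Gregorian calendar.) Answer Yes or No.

From Apr 11, 1748 to Feb 27, 1766 is 6531 days.
6531 mod 7 = 0, so they are the same weekday.
(Apr 11, 1748 is a Thursday; Feb 27, 1766 is a Thursday.)

Yes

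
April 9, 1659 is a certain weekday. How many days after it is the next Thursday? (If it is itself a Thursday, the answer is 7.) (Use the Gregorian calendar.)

1

Apr 9, 1659 is a Wednesday.
From Wednesday to the next Thursday is 1 day.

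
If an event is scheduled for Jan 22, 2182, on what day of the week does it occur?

Doomsday rule: the anchor day for the 2100s is Sunday. For year 82: 82÷12 = 6 r 10, and 10÷4 = 2, so 6+10+2 = 18.
Sunday + 18 ≡ Thursday — that's 2182's doomsday.
In January the doomsday date is Jan 3 (2182 is not a leap year).
Jan 22 is 19 days after Jan 3; 19 mod 7 = 5, so Thursday + 5 = Tuesday.

Tuesday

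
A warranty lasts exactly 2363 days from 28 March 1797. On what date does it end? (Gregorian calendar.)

September 17, 1803

+365 (one year) → Mar 28, 1798 (1998 left).
+365 (one year) → Mar 28, 1799 (1633 left).
+365 (one year) → Mar 28, 1800 (1268 left).
+365 (one year) → Mar 28, 1801 (903 left).
+365 (one year) → Mar 28, 1802 (538 left).
+365 (one year) → Mar 28, 1803 (173 left).
Mar has 31 days: +4 → Apr 1, 1803 (169 left).
Apr has 30 days: +30 → May 1, 1803 (139 left).
May has 31 days: +31 → Jun 1, 1803 (108 left).
Jun has 30 days: +30 → Jul 1, 1803 (78 left).
Jul has 31 days: +31 → Aug 1, 1803 (47 left).
Aug has 31 days: +31 → Sep 1, 1803 (16 left).
+16 → Sep 17, 1803.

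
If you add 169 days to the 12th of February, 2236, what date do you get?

Feb has 29 days: +18 → Mar 1, 2236 (151 left).
Mar has 31 days: +31 → Apr 1, 2236 (120 left).
Apr has 30 days: +30 → May 1, 2236 (90 left).
May has 31 days: +31 → Jun 1, 2236 (59 left).
Jun has 30 days: +30 → Jul 1, 2236 (29 left).
+29 → Jul 30, 2236.

July 30, 2236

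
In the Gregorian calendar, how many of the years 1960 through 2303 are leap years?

Multiples of 4 in [1960,2303]: 86.
Of those, multiples of 100: 4 (not leap unless ÷400).
Multiples of 400: 1.
Leap years = 86 − 4 + 1 = 83.

83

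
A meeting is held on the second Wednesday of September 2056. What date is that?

September 1, 2056 is a Friday.
The first Wednesday is therefore September 6 (5 days later).
The second Wednesday is 6 + 1×7 = September 13.

September 13, 2056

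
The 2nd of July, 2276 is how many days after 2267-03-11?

3401

Mar 11, 2267 → Mar 11, 2268: 366 days (Feb 29, 2268 is in that span).
Mar 11, 2268 → Mar 11, 2269: 365 days.
Mar 11, 2269 → Mar 11, 2270: 365 days.
Mar 11, 2270 → Mar 11, 2271: 365 days.
Mar 11, 2271 → Mar 11, 2272: 366 days (Feb 29, 2272 is in that span).
Mar 11, 2272 → Mar 11, 2273: 365 days.
Mar 11, 2273 → Mar 11, 2274: 365 days.
Mar 11, 2274 → Mar 11, 2275: 365 days.
Mar 11, 2275 → Mar 11, 2276: 366 days (Feb 29, 2276 is in that span).
Mar 11, 2276 → Apr 11, 2276: 31 days (March has 31).
Apr 11, 2276 → May 11, 2276: 30 days (April has 30).
May 11, 2276 → Jun 11, 2276: 31 days (May has 31).
Jun 11, 2276 → Jul 2, 2276: 21 days.
Total: 3401 days.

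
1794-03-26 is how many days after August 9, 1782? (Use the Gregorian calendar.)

Aug 9, 1782 → Aug 9, 1783: 365 days.
Aug 9, 1783 → Aug 9, 1784: 366 days (Feb 29, 1784 is in that span).
Aug 9, 1784 → Aug 9, 1785: 365 days.
Aug 9, 1785 → Aug 9, 1786: 365 days.
Aug 9, 1786 → Aug 9, 1787: 365 days.
Aug 9, 1787 → Aug 9, 1788: 366 days (Feb 29, 1788 is in that span).
Aug 9, 1788 → Aug 9, 1789: 365 days.
Aug 9, 1789 → Aug 9, 1790: 365 days.
Aug 9, 1790 → Aug 9, 1791: 365 days.
Aug 9, 1791 → Aug 9, 1792: 366 days (Feb 29, 1792 is in that span).
Aug 9, 1792 → Aug 9, 1793: 365 days.
Aug 9, 1793 → Sep 9, 1793: 31 days (August has 31).
Sep 9, 1793 → Oct 9, 1793: 30 days (September has 30).
Oct 9, 1793 → Nov 9, 1793: 31 days (October has 31).
Nov 9, 1793 → Dec 9, 1793: 30 days (November has 30).
Dec 9, 1793 → Jan 9, 1794: 31 days (December has 31).
Jan 9, 1794 → Feb 9, 1794: 31 days (January has 31).
Feb 9, 1794 → Mar 9, 1794: 28 days (February has 28).
Mar 9, 1794 → Mar 26, 1794: 17 days.
Total: 4247 days.

4247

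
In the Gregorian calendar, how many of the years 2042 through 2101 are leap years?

Multiples of 4 in [2042,2101]: 15.
Of those, multiples of 100: 1 (not leap unless ÷400).
Multiples of 400: 0.
Leap years = 15 − 1 + 0 = 14.

14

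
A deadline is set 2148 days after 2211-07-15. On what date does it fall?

June 1, 2217

+366 (one year; includes Feb 29, 2212) → Jul 15, 2212 (1782 left).
+365 (one year) → Jul 15, 2213 (1417 left).
+365 (one year) → Jul 15, 2214 (1052 left).
+365 (one year) → Jul 15, 2215 (687 left).
+366 (one year; includes Feb 29, 2216) → Jul 15, 2216 (321 left).
Jul has 31 days: +17 → Aug 1, 2216 (304 left).
Aug has 31 days: +31 → Sep 1, 2216 (273 left).
Sep has 30 days: +30 → Oct 1, 2216 (243 left).
Oct has 31 days: +31 → Nov 1, 2216 (212 left).
Nov has 30 days: +30 → Dec 1, 2216 (182 left).
Dec has 31 days: +31 → Jan 1, 2217 (151 left).
Jan has 31 days: +31 → Feb 1, 2217 (120 left).
Feb has 28 days: +28 → Mar 1, 2217 (92 left).
Mar has 31 days: +31 → Apr 1, 2217 (61 left).
Apr has 30 days: +30 → May 1, 2217 (31 left).
May has 31 days: +31 → Jun 1, 2217 (0 left).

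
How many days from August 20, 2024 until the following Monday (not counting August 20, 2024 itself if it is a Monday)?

Aug 20, 2024 is a Tuesday.
From Tuesday to the next Monday is 6 days.

6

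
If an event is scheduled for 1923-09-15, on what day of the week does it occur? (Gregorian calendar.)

Saturday

January 1, 1923 is a Monday.
Jan 1, 1923 → Feb 1, 1923: 31 days (January has 31).
Feb 1, 1923 → Mar 1, 1923: 28 days (February has 28).
Mar 1, 1923 → Apr 1, 1923: 31 days (March has 31).
Apr 1, 1923 → May 1, 1923: 30 days (April has 30).
May 1, 1923 → Jun 1, 1923: 31 days (May has 31).
Jun 1, 1923 → Jul 1, 1923: 30 days (June has 30).
Jul 1, 1923 → Aug 1, 1923: 31 days (July has 31).
Aug 1, 1923 → Sep 1, 1923: 31 days (August has 31).
Sep 1, 1923 → Sep 15, 1923: 14 days.
Total: 257 days.
257 mod 7 = 5, so Monday + 5 = Saturday.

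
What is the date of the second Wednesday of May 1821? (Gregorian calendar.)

May 1, 1821 is a Tuesday.
The first Wednesday is therefore May 2 (1 days later).
The second Wednesday is 2 + 1×7 = May 9.

May 9, 1821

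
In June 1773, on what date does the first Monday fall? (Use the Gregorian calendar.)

June 7, 1773

June 1, 1773 is a Tuesday.
The first Monday is therefore June 7 (6 days later).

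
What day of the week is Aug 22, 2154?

Thursday

Doomsday rule: the anchor day for the 2100s is Sunday. For year 54: 54÷12 = 4 r 6, and 6÷4 = 1, so 4+6+1 = 11.
Sunday + 11 ≡ Thursday — that's 2154's doomsday.
In August the doomsday date is Aug 8.
Aug 22 is 14 days after Aug 8; 14 mod 7 = 0, so Thursday + 0 = Thursday.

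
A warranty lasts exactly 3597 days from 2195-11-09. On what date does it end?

+366 (one year; includes Feb 29, 2196) → Nov 9, 2196 (3231 left).
+365 (one year) → Nov 9, 2197 (2866 left).
+365 (one year) → Nov 9, 2198 (2501 left).
+365 (one year) → Nov 9, 2199 (2136 left).
+365 (one year) → Nov 9, 2200 (1771 left).
+365 (one year) → Nov 9, 2201 (1406 left).
+365 (one year) → Nov 9, 2202 (1041 left).
+365 (one year) → Nov 9, 2203 (676 left).
+366 (one year; includes Feb 29, 2204) → Nov 9, 2204 (310 left).
Nov has 30 days: +22 → Dec 1, 2204 (288 left).
Dec has 31 days: +31 → Jan 1, 2205 (257 left).
Jan has 31 days: +31 → Feb 1, 2205 (226 left).
Feb has 28 days: +28 → Mar 1, 2205 (198 left).
Mar has 31 days: +31 → Apr 1, 2205 (167 left).
Apr has 30 days: +30 → May 1, 2205 (137 left).
May has 31 days: +31 → Jun 1, 2205 (106 left).
Jun has 30 days: +30 → Jul 1, 2205 (76 left).
Jul has 31 days: +31 → Aug 1, 2205 (45 left).
Aug has 31 days: +31 → Sep 1, 2205 (14 left).
+14 → Sep 15, 2205.

September 15, 2205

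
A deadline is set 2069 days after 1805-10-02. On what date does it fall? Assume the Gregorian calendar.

June 2, 1811

+365 (one year) → Oct 2, 1806 (1704 left).
+365 (one year) → Oct 2, 1807 (1339 left).
+366 (one year; includes Feb 29, 1808) → Oct 2, 1808 (973 left).
+365 (one year) → Oct 2, 1809 (608 left).
+365 (one year) → Oct 2, 1810 (243 left).
Oct has 31 days: +30 → Nov 1, 1810 (213 left).
Nov has 30 days: +30 → Dec 1, 1810 (183 left).
Dec has 31 days: +31 → Jan 1, 1811 (152 left).
Jan has 31 days: +31 → Feb 1, 1811 (121 left).
Feb has 28 days: +28 → Mar 1, 1811 (93 left).
Mar has 31 days: +31 → Apr 1, 1811 (62 left).
Apr has 30 days: +30 → May 1, 1811 (32 left).
May has 31 days: +31 → Jun 1, 1811 (1 left).
+1 → Jun 2, 1811.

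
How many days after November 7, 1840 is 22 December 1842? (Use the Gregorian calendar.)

775

Nov 7, 1840 → Nov 7, 1841: 365 days.
Nov 7, 1841 → Nov 7, 1842: 365 days.
Nov 7, 1842 → Dec 7, 1842: 30 days (November has 30).
Dec 7, 1842 → Dec 22, 1842: 15 days.
Total: 775 days.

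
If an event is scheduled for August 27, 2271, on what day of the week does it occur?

Doomsday rule: the anchor day for the 2200s is Friday. For year 71: 71÷12 = 5 r 11, and 11÷4 = 2, so 5+11+2 = 18.
Friday + 18 ≡ Tuesday — that's 2271's doomsday.
In August the doomsday date is Aug 8.
Aug 27 is 19 days after Aug 8; 19 mod 7 = 5, so Tuesday + 5 = Sunday.

Sunday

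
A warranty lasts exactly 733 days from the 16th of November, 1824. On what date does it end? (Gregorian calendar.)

November 19, 1826

+365 (one year) → Nov 16, 1825 (368 left).
Nov has 30 days: +15 → Dec 1, 1825 (353 left).
Dec has 31 days: +31 → Jan 1, 1826 (322 left).
Jan has 31 days: +31 → Feb 1, 1826 (291 left).
Feb has 28 days: +28 → Mar 1, 1826 (263 left).
Mar has 31 days: +31 → Apr 1, 1826 (232 left).
Apr has 30 days: +30 → May 1, 1826 (202 left).
May has 31 days: +31 → Jun 1, 1826 (171 left).
Jun has 30 days: +30 → Jul 1, 1826 (141 left).
Jul has 31 days: +31 → Aug 1, 1826 (110 left).
Aug has 31 days: +31 → Sep 1, 1826 (79 left).
Sep has 30 days: +30 → Oct 1, 1826 (49 left).
Oct has 31 days: +31 → Nov 1, 1826 (18 left).
+18 → Nov 19, 1826.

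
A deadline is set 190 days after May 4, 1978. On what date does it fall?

November 10, 1978

May has 31 days: +28 → Jun 1, 1978 (162 left).
Jun has 30 days: +30 → Jul 1, 1978 (132 left).
Jul has 31 days: +31 → Aug 1, 1978 (101 left).
Aug has 31 days: +31 → Sep 1, 1978 (70 left).
Sep has 30 days: +30 → Oct 1, 1978 (40 left).
Oct has 31 days: +31 → Nov 1, 1978 (9 left).
+9 → Nov 10, 1978.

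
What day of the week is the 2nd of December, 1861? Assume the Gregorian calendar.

Monday

January 1, 1861 is a Tuesday.
Jan 1, 1861 → Feb 1, 1861: 31 days (January has 31).
Feb 1, 1861 → Mar 1, 1861: 28 days (February has 28).
Mar 1, 1861 → Apr 1, 1861: 31 days (March has 31).
Apr 1, 1861 → May 1, 1861: 30 days (April has 30).
May 1, 1861 → Jun 1, 1861: 31 days (May has 31).
Jun 1, 1861 → Jul 1, 1861: 30 days (June has 30).
Jul 1, 1861 → Aug 1, 1861: 31 days (July has 31).
Aug 1, 1861 → Sep 1, 1861: 31 days (August has 31).
Sep 1, 1861 → Oct 1, 1861: 30 days (September has 30).
Oct 1, 1861 → Nov 1, 1861: 31 days (October has 31).
Nov 1, 1861 → Dec 1, 1861: 30 days (November has 30).
Dec 1, 1861 → Dec 2, 1861: 1 days.
Total: 335 days.
335 mod 7 = 6, so Tuesday + 6 = Monday.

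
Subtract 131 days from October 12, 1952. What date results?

−12 → Sep 30, 1952 (end of Sep, 30 days; 119 left).
−30 → Aug 31, 1952 (end of Aug, 31 days; 89 left).
−31 → Jul 31, 1952 (end of Jul, 31 days; 58 left).
−31 → Jun 30, 1952 (end of Jun, 30 days; 27 left).
−27 → Jun 3, 1952.

June 3, 1952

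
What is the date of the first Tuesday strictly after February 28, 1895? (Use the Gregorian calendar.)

Feb 28, 1895 is a Thursday.
From Thursday to the next Tuesday is 5 days.
Feb 28, 1895 + 5 = Mar 5, 1895.

March 5, 1895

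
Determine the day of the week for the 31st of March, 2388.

Thursday

Doomsday rule: the anchor day for the 2300s is Wednesday. For year 88: 88÷12 = 7 r 4, and 4÷4 = 1, so 7+4+1 = 12.
Wednesday + 12 ≡ Monday — that's 2388's doomsday.
In March the doomsday date is Mar 14.
Mar 31 is 17 days after Mar 14; 17 mod 7 = 3, so Monday + 3 = Thursday.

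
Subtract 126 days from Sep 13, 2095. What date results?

May 10, 2095

−13 → Aug 31, 2095 (end of Aug, 31 days; 113 left).
−31 → Jul 31, 2095 (end of Jul, 31 days; 82 left).
−31 → Jun 30, 2095 (end of Jun, 30 days; 51 left).
−30 → May 31, 2095 (end of May, 31 days; 21 left).
−21 → May 10, 2095.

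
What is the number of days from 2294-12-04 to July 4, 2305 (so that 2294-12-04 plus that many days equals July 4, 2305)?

3864

Dec 4, 2294 → Dec 4, 2295: 365 days.
Dec 4, 2295 → Dec 4, 2296: 366 days (Feb 29, 2296 is in that span).
Dec 4, 2296 → Dec 4, 2297: 365 days.
Dec 4, 2297 → Dec 4, 2298: 365 days.
Dec 4, 2298 → Dec 4, 2299: 365 days.
Dec 4, 2299 → Dec 4, 2300: 365 days.
Dec 4, 2300 → Dec 4, 2301: 365 days.
Dec 4, 2301 → Dec 4, 2302: 365 days.
Dec 4, 2302 → Dec 4, 2303: 365 days.
Dec 4, 2303 → Dec 4, 2304: 366 days (Feb 29, 2304 is in that span).
Dec 4, 2304 → Jan 4, 2305: 31 days (December has 31).
Jan 4, 2305 → Feb 4, 2305: 31 days (January has 31).
Feb 4, 2305 → Mar 4, 2305: 28 days (February has 28).
Mar 4, 2305 → Apr 4, 2305: 31 days (March has 31).
Apr 4, 2305 → May 4, 2305: 30 days (April has 30).
May 4, 2305 → Jun 4, 2305: 31 days (May has 31).
Jun 4, 2305 → Jul 4, 2305: 30 days.
Total: 3864 days.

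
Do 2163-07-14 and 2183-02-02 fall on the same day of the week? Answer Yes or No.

No

From Jul 14, 2163 to Feb 2, 2183 is 7143 days.
7143 mod 7 = 3, so they are different weekdays.
(Jul 14, 2163 is a Thursday; Feb 2, 2183 is a Sunday.)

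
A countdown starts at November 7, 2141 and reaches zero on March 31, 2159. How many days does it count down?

Nov 7, 2141 → Nov 7, 2142: 365 days.
Nov 7, 2142 → Nov 7, 2143: 365 days.
Nov 7, 2143 → Nov 7, 2144: 366 days (Feb 29, 2144 is in that span).
Nov 7, 2144 → Nov 7, 2145: 365 days.
Nov 7, 2145 → Nov 7, 2146: 365 days.
Nov 7, 2146 → Nov 7, 2147: 365 days.
Nov 7, 2147 → Nov 7, 2148: 366 days (Feb 29, 2148 is in that span).
Nov 7, 2148 → Nov 7, 2149: 365 days.
Nov 7, 2149 → Nov 7, 2150: 365 days.
Nov 7, 2150 → Nov 7, 2151: 365 days.
Nov 7, 2151 → Nov 7, 2152: 366 days (Feb 29, 2152 is in that span).
Nov 7, 2152 → Nov 7, 2153: 365 days.
Nov 7, 2153 → Nov 7, 2154: 365 days.
Nov 7, 2154 → Nov 7, 2155: 365 days.
Nov 7, 2155 → Nov 7, 2156: 366 days (Feb 29, 2156 is in that span).
Nov 7, 2156 → Nov 7, 2157: 365 days.
Nov 7, 2157 → Nov 7, 2158: 365 days.
Nov 7, 2158 → Dec 7, 2158: 30 days (November has 30).
Dec 7, 2158 → Jan 7, 2159: 31 days (December has 31).
Jan 7, 2159 → Feb 7, 2159: 31 days (January has 31).
Feb 7, 2159 → Mar 7, 2159: 28 days (February has 28).
Mar 7, 2159 → Mar 31, 2159: 24 days.
Total: 6353 days.

6353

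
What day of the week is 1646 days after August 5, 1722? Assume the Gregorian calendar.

Thursday

First find the weekday of Aug 5, 1722. Doomsday rule: the anchor day for the 1700s is Sunday. For year 22: 22÷12 = 1 r 10, and 10÷4 = 2, so 1+10+2 = 13.
Sunday + 13 ≡ Saturday — that's 1722's doomsday.
In August the doomsday date is Aug 8.
Aug 5 is 3 days before Aug 8; 3 mod 7 = 3, so Saturday − 3 = Wednesday.
1646 mod 7 = 1, so 1646 days after a Wednesday is Wednesday + 1 = Thursday.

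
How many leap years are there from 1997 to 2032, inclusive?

Multiples of 4 in [1997,2032]: 9.
Of those, multiples of 100: 1 (not leap unless ÷400).
Multiples of 400: 1.
Leap years = 9 − 1 + 1 = 9.

9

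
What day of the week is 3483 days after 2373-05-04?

First find the weekday of May 4, 2373. Doomsday rule: the anchor day for the 2300s is Wednesday. For year 73: 73÷12 = 6 r 1, and 1÷4 = 0, so 6+1+0 = 7.
Wednesday + 7 ≡ Wednesday — that's 2373's doomsday.
In May the doomsday date is May 9.
May 4 is 5 days before May 9; 5 mod 7 = 5, so Wednesday − 5 = Friday.
3483 mod 7 = 4, so 3483 days after a Friday is Friday + 4 = Tuesday.

Tuesday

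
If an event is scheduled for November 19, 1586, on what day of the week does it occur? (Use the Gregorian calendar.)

Wednesday

Doomsday rule: the anchor day for the 1500s is Wednesday. For year 86: 86÷12 = 7 r 2, and 2÷4 = 0, so 7+2+0 = 9.
Wednesday + 9 ≡ Friday — that's 1586's doomsday.
In November the doomsday date is Nov 7.
Nov 19 is 12 days after Nov 7; 12 mod 7 = 5, so Friday + 5 = Wednesday.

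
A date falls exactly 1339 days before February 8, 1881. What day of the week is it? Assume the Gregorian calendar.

Sunday

First find the weekday of Feb 8, 1881. Doomsday rule: the anchor day for the 1800s is Friday. For year 81: 81÷12 = 6 r 9, and 9÷4 = 2, so 6+9+2 = 17.
Friday + 17 ≡ Monday — that's 1881's doomsday.
In February the doomsday date is Feb 28 (1881 is not a leap year).
Feb 8 is 20 days before Feb 28; 20 mod 7 = 6, so Monday − 6 = Tuesday.
1339 mod 7 = 2, so 1339 days before a Tuesday is Tuesday − 2 = Sunday.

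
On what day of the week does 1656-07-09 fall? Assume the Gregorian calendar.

Sunday

Doomsday rule: the anchor day for the 1600s is Tuesday. For year 56: 56÷12 = 4 r 8, and 8÷4 = 2, so 4+8+2 = 14.
Tuesday + 14 ≡ Tuesday — that's 1656's doomsday.
In July the doomsday date is Jul 11.
Jul 9 is 2 days before Jul 11; 2 mod 7 = 2, so Tuesday − 2 = Sunday.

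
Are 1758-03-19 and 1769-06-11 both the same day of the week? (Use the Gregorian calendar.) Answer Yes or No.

From Mar 19, 1758 to Jun 11, 1769 is 4102 days.
4102 mod 7 = 0, so they are the same weekday.
(Mar 19, 1758 is a Sunday; Jun 11, 1769 is a Sunday.)

Yes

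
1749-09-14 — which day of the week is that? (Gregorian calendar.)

Sunday

Doomsday rule: the anchor day for the 1700s is Sunday. For year 49: 49÷12 = 4 r 1, and 1÷4 = 0, so 4+1+0 = 5.
Sunday + 5 ≡ Friday — that's 1749's doomsday.
In September the doomsday date is Sep 5.
Sep 14 is 9 days after Sep 5; 9 mod 7 = 2, so Friday + 2 = Sunday.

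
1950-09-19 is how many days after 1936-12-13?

5028

Dec 13, 1936 → Dec 13, 1937: 365 days.
Dec 13, 1937 → Dec 13, 1938: 365 days.
Dec 13, 1938 → Dec 13, 1939: 365 days.
Dec 13, 1939 → Dec 13, 1940: 366 days (Feb 29, 1940 is in that span).
Dec 13, 1940 → Dec 13, 1941: 365 days.
Dec 13, 1941 → Dec 13, 1942: 365 days.
Dec 13, 1942 → Dec 13, 1943: 365 days.
Dec 13, 1943 → Dec 13, 1944: 366 days (Feb 29, 1944 is in that span).
Dec 13, 1944 → Dec 13, 1945: 365 days.
Dec 13, 1945 → Dec 13, 1946: 365 days.
Dec 13, 1946 → Dec 13, 1947: 365 days.
Dec 13, 1947 → Dec 13, 1948: 366 days (Feb 29, 1948 is in that span).
Dec 13, 1948 → Dec 13, 1949: 365 days.
Dec 13, 1949 → Jan 13, 1950: 31 days (December has 31).
Jan 13, 1950 → Feb 13, 1950: 31 days (January has 31).
Feb 13, 1950 → Mar 13, 1950: 28 days (February has 28).
Mar 13, 1950 → Apr 13, 1950: 31 days (March has 31).
Apr 13, 1950 → May 13, 1950: 30 days (April has 30).
May 13, 1950 → Jun 13, 1950: 31 days (May has 31).
Jun 13, 1950 → Jul 13, 1950: 30 days (June has 30).
Jul 13, 1950 → Aug 13, 1950: 31 days (July has 31).
Aug 13, 1950 → Sep 13, 1950: 31 days (August has 31).
Sep 13, 1950 → Sep 19, 1950: 6 days.
Total: 5028 days.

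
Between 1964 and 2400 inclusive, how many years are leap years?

107

Multiples of 4 in [1964,2400]: 110.
Of those, multiples of 100: 5 (not leap unless ÷400).
Multiples of 400: 2.
Leap years = 110 − 5 + 2 = 107.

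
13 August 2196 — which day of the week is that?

Saturday

Doomsday rule: the anchor day for the 2100s is Sunday. For year 96: 96÷12 = 8 r 0, and 0÷4 = 0, so 8+0+0 = 8.
Sunday + 8 ≡ Monday — that's 2196's doomsday.
In August the doomsday date is Aug 8.
Aug 13 is 5 days after Aug 8; 5 mod 7 = 5, so Monday + 5 = Saturday.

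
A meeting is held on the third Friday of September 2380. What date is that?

September 1, 2380 is a Monday.
The first Friday is therefore September 5 (4 days later).
The third Friday is 5 + 2×7 = September 19.

September 19, 2380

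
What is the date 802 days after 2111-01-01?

March 13, 2113

+365 (one year) → Jan 1, 2112 (437 left).
+366 (one year; includes Feb 29, 2112) → Jan 1, 2113 (71 left).
Jan has 31 days: +31 → Feb 1, 2113 (40 left).
Feb has 28 days: +28 → Mar 1, 2113 (12 left).
+12 → Mar 13, 2113.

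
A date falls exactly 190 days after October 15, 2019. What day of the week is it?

First find the weekday of Oct 15, 2019. Doomsday rule: the anchor day for the 2000s is Tuesday. For year 19: 19÷12 = 1 r 7, and 7÷4 = 1, so 1+7+1 = 9.
Tuesday + 9 ≡ Thursday — that's 2019's doomsday.
In October the doomsday date is Oct 10.
Oct 15 is 5 days after Oct 10; 5 mod 7 = 5, so Thursday + 5 = Tuesday.
190 mod 7 = 1, so 190 days after a Tuesday is Tuesday + 1 = Wednesday.

Wednesday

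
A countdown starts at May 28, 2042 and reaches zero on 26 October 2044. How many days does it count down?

May 28, 2042 → May 28, 2043: 365 days.
May 28, 2043 → May 28, 2044: 366 days (Feb 29, 2044 is in that span).
May 28, 2044 → Jun 28, 2044: 31 days (May has 31).
Jun 28, 2044 → Jul 28, 2044: 30 days (June has 30).
Jul 28, 2044 → Aug 28, 2044: 31 days (July has 31).
Aug 28, 2044 → Sep 28, 2044: 31 days (August has 31).
Sep 28, 2044 → Oct 26, 2044: 28 days.
Total: 882 days.

882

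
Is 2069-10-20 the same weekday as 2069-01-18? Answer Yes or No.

From Jan 18, 2069 to Oct 20, 2069 is 275 days.
275 mod 7 = 2, so they are different weekdays.
(Jan 18, 2069 is a Friday; Oct 20, 2069 is a Sunday.)

No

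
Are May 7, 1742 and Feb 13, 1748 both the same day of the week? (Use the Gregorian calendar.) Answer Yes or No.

From May 7, 1742 to Feb 13, 1748 is 2108 days.
2108 mod 7 = 1, so they are different weekdays.
(May 7, 1742 is a Monday; Feb 13, 1748 is a Tuesday.)

No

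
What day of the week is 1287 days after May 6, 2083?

Wednesday

First find the weekday of May 6, 2083. Doomsday rule: the anchor day for the 2000s is Tuesday. For year 83: 83÷12 = 6 r 11, and 11÷4 = 2, so 6+11+2 = 19.
Tuesday + 19 ≡ Sunday — that's 2083's doomsday.
In May the doomsday date is May 9.
May 6 is 3 days before May 9; 3 mod 7 = 3, so Sunday − 3 = Thursday.
1287 mod 7 = 6, so 1287 days after a Thursday is Thursday + 6 = Wednesday.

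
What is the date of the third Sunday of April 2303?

April 19, 2303

April 1, 2303 is a Wednesday.
The first Sunday is therefore April 5 (4 days later).
The third Sunday is 5 + 2×7 = April 19.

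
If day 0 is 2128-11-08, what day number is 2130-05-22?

560

Nov 8, 2128 → Nov 8, 2129: 365 days.
Nov 8, 2129 → Dec 8, 2129: 30 days (November has 30).
Dec 8, 2129 → Jan 8, 2130: 31 days (December has 31).
Jan 8, 2130 → Feb 8, 2130: 31 days (January has 31).
Feb 8, 2130 → Mar 8, 2130: 28 days (February has 28).
Mar 8, 2130 → Apr 8, 2130: 31 days (March has 31).
Apr 8, 2130 → May 8, 2130: 30 days (April has 30).
May 8, 2130 → May 22, 2130: 14 days.
Total: 560 days.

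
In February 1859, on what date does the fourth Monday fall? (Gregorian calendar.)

February 28, 1859

February 1, 1859 is a Tuesday.
The first Monday is therefore February 7 (6 days later).
The fourth Monday is 7 + 3×7 = February 28.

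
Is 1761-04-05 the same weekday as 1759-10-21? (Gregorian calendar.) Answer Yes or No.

Yes

From Oct 21, 1759 to Apr 5, 1761 is 532 days.
532 mod 7 = 0, so they are the same weekday.
(Oct 21, 1759 is a Sunday; Apr 5, 1761 is a Sunday.)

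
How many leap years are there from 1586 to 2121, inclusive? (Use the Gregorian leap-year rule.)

Multiples of 4 in [1586,2121]: 134.
Of those, multiples of 100: 6 (not leap unless ÷400).
Multiples of 400: 2.
Leap years = 134 − 6 + 2 = 130.

130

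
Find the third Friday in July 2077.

July 16, 2077

July 1, 2077 is a Thursday.
The first Friday is therefore July 2 (1 days later).
The third Friday is 2 + 2×7 = July 16.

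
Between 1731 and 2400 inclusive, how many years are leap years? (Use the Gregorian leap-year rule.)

163

Multiples of 4 in [1731,2400]: 168.
Of those, multiples of 100: 7 (not leap unless ÷400).
Multiples of 400: 2.
Leap years = 168 − 7 + 2 = 163.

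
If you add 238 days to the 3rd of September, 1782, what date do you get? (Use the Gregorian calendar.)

April 29, 1783

Sep has 30 days: +28 → Oct 1, 1782 (210 left).
Oct has 31 days: +31 → Nov 1, 1782 (179 left).
Nov has 30 days: +30 → Dec 1, 1782 (149 left).
Dec has 31 days: +31 → Jan 1, 1783 (118 left).
Jan has 31 days: +31 → Feb 1, 1783 (87 left).
Feb has 28 days: +28 → Mar 1, 1783 (59 left).
Mar has 31 days: +31 → Apr 1, 1783 (28 left).
+28 → Apr 29, 1783.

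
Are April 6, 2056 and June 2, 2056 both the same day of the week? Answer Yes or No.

No

From Apr 6, 2056 to Jun 2, 2056 is 57 days.
57 mod 7 = 1, so they are different weekdays.
(Apr 6, 2056 is a Thursday; Jun 2, 2056 is a Friday.)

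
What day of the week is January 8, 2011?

Doomsday rule: the anchor day for the 2000s is Tuesday. For year 11: 11÷12 = 0 r 11, and 11÷4 = 2, so 0+11+2 = 13.
Tuesday + 13 ≡ Monday — that's 2011's doomsday.
In January the doomsday date is Jan 3 (2011 is not a leap year).
Jan 8 is 5 days after Jan 3; 5 mod 7 = 5, so Monday + 5 = Saturday.

Saturday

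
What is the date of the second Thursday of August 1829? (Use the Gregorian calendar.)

August 1, 1829 is a Saturday.
The first Thursday is therefore August 6 (5 days later).
The second Thursday is 6 + 1×7 = August 13.

August 13, 1829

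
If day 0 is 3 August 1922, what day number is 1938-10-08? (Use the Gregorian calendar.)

5910

Aug 3, 1922 → Aug 3, 1923: 365 days.
Aug 3, 1923 → Aug 3, 1924: 366 days (Feb 29, 1924 is in that span).
Aug 3, 1924 → Aug 3, 1925: 365 days.
Aug 3, 1925 → Aug 3, 1926: 365 days.
Aug 3, 1926 → Aug 3, 1927: 365 days.
Aug 3, 1927 → Aug 3, 1928: 366 days (Feb 29, 1928 is in that span).
Aug 3, 1928 → Aug 3, 1929: 365 days.
Aug 3, 1929 → Aug 3, 1930: 365 days.
Aug 3, 1930 → Aug 3, 1931: 365 days.
Aug 3, 1931 → Aug 3, 1932: 366 days (Feb 29, 1932 is in that span).
Aug 3, 1932 → Aug 3, 1933: 365 days.
Aug 3, 1933 → Aug 3, 1934: 365 days.
Aug 3, 1934 → Aug 3, 1935: 365 days.
Aug 3, 1935 → Aug 3, 1936: 366 days (Feb 29, 1936 is in that span).
Aug 3, 1936 → Aug 3, 1937: 365 days.
Aug 3, 1937 → Aug 3, 1938: 365 days.
Aug 3, 1938 → Sep 3, 1938: 31 days (August has 31).
Sep 3, 1938 → Oct 3, 1938: 30 days (September has 30).
Oct 3, 1938 → Oct 8, 1938: 5 days.
Total: 5910 days.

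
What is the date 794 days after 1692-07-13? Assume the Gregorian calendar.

September 15, 1694

+365 (one year) → Jul 13, 1693 (429 left).
+365 (one year) → Jul 13, 1694 (64 left).
Jul has 31 days: +19 → Aug 1, 1694 (45 left).
Aug has 31 days: +31 → Sep 1, 1694 (14 left).
+14 → Sep 15, 1694.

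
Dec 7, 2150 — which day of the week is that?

Monday

Doomsday rule: the anchor day for the 2100s is Sunday. For year 50: 50÷12 = 4 r 2, and 2÷4 = 0, so 4+2+0 = 6.
Sunday + 6 ≡ Saturday — that's 2150's doomsday.
In December the doomsday date is Dec 12.
Dec 7 is 5 days before Dec 12; 5 mod 7 = 5, so Saturday − 5 = Monday.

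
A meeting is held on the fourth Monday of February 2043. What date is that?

February 1, 2043 is a Sunday.
The first Monday is therefore February 2 (1 days later).
The fourth Monday is 2 + 3×7 = February 23.

February 23, 2043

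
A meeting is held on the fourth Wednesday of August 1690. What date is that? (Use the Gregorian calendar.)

August 1, 1690 is a Tuesday.
The first Wednesday is therefore August 2 (1 days later).
The fourth Wednesday is 2 + 3×7 = August 23.

August 23, 1690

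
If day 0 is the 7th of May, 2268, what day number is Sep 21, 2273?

1963

May 7, 2268 → May 7, 2269: 365 days.
May 7, 2269 → May 7, 2270: 365 days.
May 7, 2270 → May 7, 2271: 365 days.
May 7, 2271 → May 7, 2272: 366 days (Feb 29, 2272 is in that span).
May 7, 2272 → May 7, 2273: 365 days.
May 7, 2273 → Jun 7, 2273: 31 days (May has 31).
Jun 7, 2273 → Jul 7, 2273: 30 days (June has 30).
Jul 7, 2273 → Aug 7, 2273: 31 days (July has 31).
Aug 7, 2273 → Sep 7, 2273: 31 days (August has 31).
Sep 7, 2273 → Sep 21, 2273: 14 days.
Total: 1963 days.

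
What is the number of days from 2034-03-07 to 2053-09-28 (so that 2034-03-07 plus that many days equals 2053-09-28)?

7145

Mar 7, 2034 → Mar 7, 2035: 365 days.
Mar 7, 2035 → Mar 7, 2036: 366 days (Feb 29, 2036 is in that span).
Mar 7, 2036 → Mar 7, 2037: 365 days.
Mar 7, 2037 → Mar 7, 2038: 365 days.
Mar 7, 2038 → Mar 7, 2039: 365 days.
Mar 7, 2039 → Mar 7, 2040: 366 days (Feb 29, 2040 is in that span).
Mar 7, 2040 → Mar 7, 2041: 365 days.
Mar 7, 2041 → Mar 7, 2042: 365 days.
Mar 7, 2042 → Mar 7, 2043: 365 days.
Mar 7, 2043 → Mar 7, 2044: 366 days (Feb 29, 2044 is in that span).
Mar 7, 2044 → Mar 7, 2045: 365 days.
Mar 7, 2045 → Mar 7, 2046: 365 days.
Mar 7, 2046 → Mar 7, 2047: 365 days.
Mar 7, 2047 → Mar 7, 2048: 366 days (Feb 29, 2048 is in that span).
Mar 7, 2048 → Mar 7, 2049: 365 days.
Mar 7, 2049 → Mar 7, 2050: 365 days.
Mar 7, 2050 → Mar 7, 2051: 365 days.
Mar 7, 2051 → Mar 7, 2052: 366 days (Feb 29, 2052 is in that span).
Mar 7, 2052 → Mar 7, 2053: 365 days.
Mar 7, 2053 → Apr 7, 2053: 31 days (March has 31).
Apr 7, 2053 → May 7, 2053: 30 days (April has 30).
May 7, 2053 → Jun 7, 2053: 31 days (May has 31).
Jun 7, 2053 → Jul 7, 2053: 30 days (June has 30).
Jul 7, 2053 → Aug 7, 2053: 31 days (July has 31).
Aug 7, 2053 → Sep 7, 2053: 31 days (August has 31).
Sep 7, 2053 → Sep 28, 2053: 21 days.
Total: 7145 days.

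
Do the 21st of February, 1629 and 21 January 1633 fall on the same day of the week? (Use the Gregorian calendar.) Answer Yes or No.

From Feb 21, 1629 to Jan 21, 1633 is 1430 days.
1430 mod 7 = 2, so they are different weekdays.
(Feb 21, 1629 is a Wednesday; Jan 21, 1633 is a Friday.)

No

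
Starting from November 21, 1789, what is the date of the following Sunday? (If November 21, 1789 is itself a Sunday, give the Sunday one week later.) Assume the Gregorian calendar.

Nov 21, 1789 is a Saturday.
From Saturday to the next Sunday is 1 day.
Nov 21, 1789 + 1 = Nov 22, 1789.

November 22, 1789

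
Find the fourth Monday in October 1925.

October 1, 1925 is a Thursday.
The first Monday is therefore October 5 (4 days later).
The fourth Monday is 5 + 3×7 = October 26.

October 26, 1925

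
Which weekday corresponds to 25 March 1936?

Wednesday

Doomsday rule: the anchor day for the 1900s is Wednesday. For year 36: 36÷12 = 3 r 0, and 0÷4 = 0, so 3+0+0 = 3.
Wednesday + 3 ≡ Saturday — that's 1936's doomsday.
In March the doomsday date is Mar 14.
Mar 25 is 11 days after Mar 14; 11 mod 7 = 4, so Saturday + 4 = Wednesday.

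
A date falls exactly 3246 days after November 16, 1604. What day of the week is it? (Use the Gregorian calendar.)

Sunday

Nov 16, 1604 is a Tuesday.
3246 mod 7 = 5, so 3246 days after a Tuesday is Tuesday + 5 = Sunday.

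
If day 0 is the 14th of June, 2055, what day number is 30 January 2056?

230

Jun 14, 2055 → Jul 14, 2055: 30 days (June has 30).
Jul 14, 2055 → Aug 14, 2055: 31 days (July has 31).
Aug 14, 2055 → Sep 14, 2055: 31 days (August has 31).
Sep 14, 2055 → Oct 14, 2055: 30 days (September has 30).
Oct 14, 2055 → Nov 14, 2055: 31 days (October has 31).
Nov 14, 2055 → Dec 14, 2055: 30 days (November has 30).
Dec 14, 2055 → Jan 14, 2056: 31 days (December has 31).
Jan 14, 2056 → Jan 30, 2056: 16 days.
Total: 230 days.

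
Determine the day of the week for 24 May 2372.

Wednesday

Doomsday rule: the anchor day for the 2300s is Wednesday. For year 72: 72÷12 = 6 r 0, and 0÷4 = 0, so 6+0+0 = 6.
Wednesday + 6 ≡ Tuesday — that's 2372's doomsday.
In May the doomsday date is May 9.
May 24 is 15 days after May 9; 15 mod 7 = 1, so Tuesday + 1 = Wednesday.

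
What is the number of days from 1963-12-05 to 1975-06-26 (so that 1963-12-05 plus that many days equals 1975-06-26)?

Dec 5, 1963 → Dec 5, 1964: 366 days (Feb 29, 1964 is in that span).
Dec 5, 1964 → Dec 5, 1965: 365 days.
Dec 5, 1965 → Dec 5, 1966: 365 days.
Dec 5, 1966 → Dec 5, 1967: 365 days.
Dec 5, 1967 → Dec 5, 1968: 366 days (Feb 29, 1968 is in that span).
Dec 5, 1968 → Dec 5, 1969: 365 days.
Dec 5, 1969 → Dec 5, 1970: 365 days.
Dec 5, 1970 → Dec 5, 1971: 365 days.
Dec 5, 1971 → Dec 5, 1972: 366 days (Feb 29, 1972 is in that span).
Dec 5, 1972 → Dec 5, 1973: 365 days.
Dec 5, 1973 → Dec 5, 1974: 365 days.
Dec 5, 1974 → Jan 5, 1975: 31 days (December has 31).
Jan 5, 1975 → Feb 5, 1975: 31 days (January has 31).
Feb 5, 1975 → Mar 5, 1975: 28 days (February has 28).
Mar 5, 1975 → Apr 5, 1975: 31 days (March has 31).
Apr 5, 1975 → May 5, 1975: 30 days (April has 30).
May 5, 1975 → Jun 5, 1975: 31 days (May has 31).
Jun 5, 1975 → Jun 26, 1975: 21 days.
Total: 4221 days.

4221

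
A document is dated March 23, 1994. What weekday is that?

Doomsday rule: the anchor day for the 1900s is Wednesday. For year 94: 94÷12 = 7 r 10, and 10÷4 = 2, so 7+10+2 = 19.
Wednesday + 19 ≡ Monday — that's 1994's doomsday.
In March the doomsday date is Mar 14.
Mar 23 is 9 days after Mar 14; 9 mod 7 = 2, so Monday + 2 = Wednesday.

Wednesday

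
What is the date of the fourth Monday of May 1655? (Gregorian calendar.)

May 1, 1655 is a Saturday.
The first Monday is therefore May 3 (2 days later).
The fourth Monday is 3 + 3×7 = May 24.

May 24, 1655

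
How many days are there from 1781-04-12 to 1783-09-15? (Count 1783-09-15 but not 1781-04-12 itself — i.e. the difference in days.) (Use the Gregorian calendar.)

886

Apr 12, 1781 → Apr 12, 1782: 365 days.
Apr 12, 1782 → Apr 12, 1783: 365 days.
Apr 12, 1783 → May 12, 1783: 30 days (April has 30).
May 12, 1783 → Jun 12, 1783: 31 days (May has 31).
Jun 12, 1783 → Jul 12, 1783: 30 days (June has 30).
Jul 12, 1783 → Aug 12, 1783: 31 days (July has 31).
Aug 12, 1783 → Sep 12, 1783: 31 days (August has 31).
Sep 12, 1783 → Sep 15, 1783: 3 days.
Total: 886 days.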